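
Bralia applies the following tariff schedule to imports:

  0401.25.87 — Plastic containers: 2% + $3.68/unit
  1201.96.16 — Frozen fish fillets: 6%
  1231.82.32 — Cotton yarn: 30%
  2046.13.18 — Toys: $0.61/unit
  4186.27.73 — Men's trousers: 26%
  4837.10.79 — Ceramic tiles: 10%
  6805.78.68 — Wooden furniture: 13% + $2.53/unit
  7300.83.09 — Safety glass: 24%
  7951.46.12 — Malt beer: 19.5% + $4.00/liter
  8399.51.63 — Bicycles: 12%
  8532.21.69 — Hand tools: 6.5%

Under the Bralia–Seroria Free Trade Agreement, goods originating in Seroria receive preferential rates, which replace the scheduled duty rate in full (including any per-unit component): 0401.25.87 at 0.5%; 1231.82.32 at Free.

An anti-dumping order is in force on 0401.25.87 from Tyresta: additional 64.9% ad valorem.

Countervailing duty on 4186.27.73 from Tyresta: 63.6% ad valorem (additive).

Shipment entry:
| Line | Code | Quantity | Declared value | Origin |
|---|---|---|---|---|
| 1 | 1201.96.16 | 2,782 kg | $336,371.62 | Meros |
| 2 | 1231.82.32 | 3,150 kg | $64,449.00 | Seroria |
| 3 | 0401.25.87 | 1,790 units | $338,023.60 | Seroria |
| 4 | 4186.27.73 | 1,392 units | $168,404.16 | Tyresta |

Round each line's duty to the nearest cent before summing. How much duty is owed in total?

$172,762.55

Line 1 (1201.96.16, Meros, 2,782 kg, $336,371.62):
Base rate for 1201.96.16 is 6%.
Duty = $336,371.62 × 6% = $20,182.30.
Line 2 (1231.82.32, Seroria, 3,150 kg, $64,449.00):
Base rate for 1231.82.32 is 30%.
Origin Seroria qualifies under the Bralia–Seroria agreement and 1231.82.32 is covered: preferential rate Free applies instead.
Duty = $64,449.00 × 0% = $0.00.
Line 3 (0401.25.87, Seroria, 1,790 units, $338,023.60):
Base rate for 0401.25.87 is 2% + $3.68/unit.
Origin Seroria qualifies under the Bralia–Seroria agreement and 0401.25.87 is covered: preferential rate 0.5% applies instead.
The additional-duty order on 0401.25.87 targets Tyresta, not Seroria; it does not apply.
Duty = $338,023.60 × 0.5% = $1,690.12.
Line 4 (4186.27.73, Tyresta, 1,392 units, $168,404.16):
Base rate for 4186.27.73 is 26%.
Additional duty on 4186.27.73 from Tyresta: +63.6%. Applied ad valorem rate: 26% + 63.6% = 89.6%.
Duty = $168,404.16 × 89.6% = $150,890.13.
Total = $20,182.30 + $0.00 + $1,690.12 + $150,890.13 = $172,762.55.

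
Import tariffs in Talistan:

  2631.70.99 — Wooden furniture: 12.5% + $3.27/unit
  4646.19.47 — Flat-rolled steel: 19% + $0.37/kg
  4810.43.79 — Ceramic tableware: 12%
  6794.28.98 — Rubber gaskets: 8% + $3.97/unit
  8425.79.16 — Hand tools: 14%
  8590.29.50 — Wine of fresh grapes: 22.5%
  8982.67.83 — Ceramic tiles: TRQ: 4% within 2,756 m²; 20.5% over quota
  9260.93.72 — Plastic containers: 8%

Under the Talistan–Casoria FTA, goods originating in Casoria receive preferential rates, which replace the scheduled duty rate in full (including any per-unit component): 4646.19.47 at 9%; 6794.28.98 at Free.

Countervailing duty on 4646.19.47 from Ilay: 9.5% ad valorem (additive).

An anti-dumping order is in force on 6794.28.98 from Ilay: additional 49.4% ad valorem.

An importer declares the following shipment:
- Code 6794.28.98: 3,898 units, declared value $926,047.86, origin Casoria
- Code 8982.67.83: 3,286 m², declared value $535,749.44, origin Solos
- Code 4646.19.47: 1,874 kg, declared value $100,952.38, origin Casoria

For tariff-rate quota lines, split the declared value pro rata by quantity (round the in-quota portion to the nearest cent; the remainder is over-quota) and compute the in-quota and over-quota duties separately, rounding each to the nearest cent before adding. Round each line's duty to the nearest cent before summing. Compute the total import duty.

$44,773.54

Line 1 (6794.28.98, Casoria, 3,898 units, $926,047.86):
Base rate for 6794.28.98 is 8% + $3.97/unit.
Origin Casoria qualifies under the Talistan–Casoria agreement and 6794.28.98 is covered: preferential rate Free applies instead.
The additional-duty order on 6794.28.98 targets Ilay, not Casoria; it does not apply.
Duty = $926,047.86 × 0% = $0.00.
Line 2 (8982.67.83, Solos, 3,286 m², $535,749.44):
Code 8982.67.83 is under a tariff-rate quota (threshold 2,756 m²). In-quota: 2,756 m² at 4%; over-quota: 530 m² at 20.5%.
Pro-rata value split: in-quota = $535,749.44 × 2,756/3,286 = $449,338.24; over-quota = $535,749.44 − $449,338.24 = $86,411.20.
In-quota duty = $449,338.24 × 4% = $17,973.53. Over-quota duty = $86,411.20 × 20.5% = $17,714.30.
Line duty = $17,973.53 + $17,714.30 = $35,687.83.
Line 3 (4646.19.47, Casoria, 1,874 kg, $100,952.38):
Base rate for 4646.19.47 is 19% + $0.37/kg.
Origin Casoria qualifies under the Talistan–Casoria agreement and 4646.19.47 is covered: preferential rate 9% applies instead.
The additional-duty order on 4646.19.47 targets Ilay, not Casoria; it does not apply.
Duty = $100,952.38 × 9% = $9,085.71.
Total = $0.00 + $35,687.83 + $9,085.71 = $44,773.54.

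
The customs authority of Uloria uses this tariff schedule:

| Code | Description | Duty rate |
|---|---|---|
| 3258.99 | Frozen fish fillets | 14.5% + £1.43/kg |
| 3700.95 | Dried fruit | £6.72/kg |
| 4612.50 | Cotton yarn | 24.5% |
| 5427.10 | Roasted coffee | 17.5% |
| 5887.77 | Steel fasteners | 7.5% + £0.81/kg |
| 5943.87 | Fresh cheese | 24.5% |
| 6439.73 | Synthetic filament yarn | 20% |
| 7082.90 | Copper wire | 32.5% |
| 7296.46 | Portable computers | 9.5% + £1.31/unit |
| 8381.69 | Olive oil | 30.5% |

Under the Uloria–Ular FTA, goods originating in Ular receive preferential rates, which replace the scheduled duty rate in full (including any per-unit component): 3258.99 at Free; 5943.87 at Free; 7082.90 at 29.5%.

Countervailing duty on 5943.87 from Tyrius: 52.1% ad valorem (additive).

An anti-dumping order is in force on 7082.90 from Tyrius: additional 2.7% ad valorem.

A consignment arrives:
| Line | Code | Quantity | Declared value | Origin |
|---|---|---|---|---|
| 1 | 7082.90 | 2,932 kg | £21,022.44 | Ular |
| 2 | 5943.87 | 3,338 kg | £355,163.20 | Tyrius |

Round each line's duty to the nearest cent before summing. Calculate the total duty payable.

Line 1 (7082.90, Ular, 2,932 kg, £21,022.44):
Base rate for 7082.90 is 32.5%.
Origin Ular qualifies under the Uloria–Ular agreement and 7082.90 is covered: preferential rate 29.5% applies instead.
The additional-duty order on 7082.90 targets Tyrius, not Ular; it does not apply.
Duty = £21,022.44 × 29.5% = £6,201.62.
Line 2 (5943.87, Tyrius, 3,338 kg, £355,163.20):
Base rate for 5943.87 is 24.5%.
5943.87 has an FTA preferential rate, but origin Tyrius is not Ular; base rate stands.
Additional duty on 5943.87 from Tyrius: +52.1%. Applied ad valorem rate: 24.5% + 52.1% = 76.6%.
Duty = £355,163.20 × 76.6% = £272,055.01.
Total = £6,201.62 + £272,055.01 = £278,256.63.

£278,256.63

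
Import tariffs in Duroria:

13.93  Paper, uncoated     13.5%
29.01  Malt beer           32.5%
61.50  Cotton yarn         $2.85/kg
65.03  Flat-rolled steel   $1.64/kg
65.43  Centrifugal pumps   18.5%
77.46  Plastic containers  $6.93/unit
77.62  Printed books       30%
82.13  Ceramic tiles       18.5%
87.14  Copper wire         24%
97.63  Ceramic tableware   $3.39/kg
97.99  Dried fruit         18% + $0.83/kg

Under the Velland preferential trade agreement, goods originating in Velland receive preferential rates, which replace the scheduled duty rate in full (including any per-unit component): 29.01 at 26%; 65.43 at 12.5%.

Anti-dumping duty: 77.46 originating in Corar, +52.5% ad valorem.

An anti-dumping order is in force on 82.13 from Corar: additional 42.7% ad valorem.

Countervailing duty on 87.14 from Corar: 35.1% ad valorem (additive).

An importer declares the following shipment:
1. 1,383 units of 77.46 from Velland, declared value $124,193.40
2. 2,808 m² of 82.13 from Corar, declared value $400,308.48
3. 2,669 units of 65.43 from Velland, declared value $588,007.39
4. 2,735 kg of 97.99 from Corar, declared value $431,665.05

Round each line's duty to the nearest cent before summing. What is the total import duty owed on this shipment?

Line 1 (77.46, Velland, 1,383 units, $124,193.40):
Base rate for 77.46 is $6.93/unit.
Origin Velland is the FTA partner but 77.46 is not on the preference list; base rate stands.
The additional-duty order on 77.46 targets Corar, not Velland; it does not apply.
Duty = 1,383 × $6.93 = $9,584.19.
Line 2 (82.13, Corar, 2,808 m², $400,308.48):
Base rate for 82.13 is 18.5%.
Additional duty on 82.13 from Corar: +42.7%. Applied ad valorem rate: 18.5% + 42.7% = 61.2%.
Duty = $400,308.48 × 61.2% = $244,988.79.
Line 3 (65.43, Velland, 2,669 units, $588,007.39):
Base rate for 65.43 is 18.5%.
Origin Velland qualifies under the Duroria–Velland agreement and 65.43 is covered: preferential rate 12.5% applies instead.
Duty = $588,007.39 × 12.5% = $73,500.92.
Line 4 (97.99, Corar, 2,735 kg, $431,665.05):
Base rate for 97.99 is 18% + $0.83/kg.
Duty = $431,665.05 × 18% + 2,735 × $0.83 = $79,969.76.
Total = $9,584.19 + $244,988.79 + $73,500.92 + $79,969.76 = $408,043.66.

$408,043.66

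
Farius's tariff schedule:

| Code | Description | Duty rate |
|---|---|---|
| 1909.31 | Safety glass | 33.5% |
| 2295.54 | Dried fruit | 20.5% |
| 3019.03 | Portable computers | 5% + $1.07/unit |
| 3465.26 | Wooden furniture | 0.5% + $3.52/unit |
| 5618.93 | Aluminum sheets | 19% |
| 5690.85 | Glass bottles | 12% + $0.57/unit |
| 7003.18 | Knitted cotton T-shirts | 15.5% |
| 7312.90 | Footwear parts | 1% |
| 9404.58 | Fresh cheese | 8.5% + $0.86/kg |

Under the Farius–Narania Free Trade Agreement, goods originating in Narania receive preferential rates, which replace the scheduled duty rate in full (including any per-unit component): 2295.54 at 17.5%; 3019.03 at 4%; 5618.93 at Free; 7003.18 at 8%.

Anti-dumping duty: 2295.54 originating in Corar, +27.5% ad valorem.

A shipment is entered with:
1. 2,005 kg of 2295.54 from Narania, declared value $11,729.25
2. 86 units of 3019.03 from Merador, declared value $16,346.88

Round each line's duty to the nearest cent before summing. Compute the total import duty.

$2,961.98

Line 1 (2295.54, Narania, 2,005 kg, $11,729.25):
Base rate for 2295.54 is 20.5%.
Origin Narania qualifies under the Farius–Narania agreement and 2295.54 is covered: preferential rate 17.5% applies instead.
The additional-duty order on 2295.54 targets Corar, not Narania; it does not apply.
Duty = $11,729.25 × 17.5% = $2,052.62.
Line 2 (3019.03, Merador, 86 units, $16,346.88):
Base rate for 3019.03 is 5% + $1.07/unit.
3019.03 has an FTA preferential rate, but origin Merador is not Narania; base rate stands.
Duty = $16,346.88 × 5% + 86 × $1.07 = $909.36.
Total = $2,052.62 + $909.36 = $2,961.98.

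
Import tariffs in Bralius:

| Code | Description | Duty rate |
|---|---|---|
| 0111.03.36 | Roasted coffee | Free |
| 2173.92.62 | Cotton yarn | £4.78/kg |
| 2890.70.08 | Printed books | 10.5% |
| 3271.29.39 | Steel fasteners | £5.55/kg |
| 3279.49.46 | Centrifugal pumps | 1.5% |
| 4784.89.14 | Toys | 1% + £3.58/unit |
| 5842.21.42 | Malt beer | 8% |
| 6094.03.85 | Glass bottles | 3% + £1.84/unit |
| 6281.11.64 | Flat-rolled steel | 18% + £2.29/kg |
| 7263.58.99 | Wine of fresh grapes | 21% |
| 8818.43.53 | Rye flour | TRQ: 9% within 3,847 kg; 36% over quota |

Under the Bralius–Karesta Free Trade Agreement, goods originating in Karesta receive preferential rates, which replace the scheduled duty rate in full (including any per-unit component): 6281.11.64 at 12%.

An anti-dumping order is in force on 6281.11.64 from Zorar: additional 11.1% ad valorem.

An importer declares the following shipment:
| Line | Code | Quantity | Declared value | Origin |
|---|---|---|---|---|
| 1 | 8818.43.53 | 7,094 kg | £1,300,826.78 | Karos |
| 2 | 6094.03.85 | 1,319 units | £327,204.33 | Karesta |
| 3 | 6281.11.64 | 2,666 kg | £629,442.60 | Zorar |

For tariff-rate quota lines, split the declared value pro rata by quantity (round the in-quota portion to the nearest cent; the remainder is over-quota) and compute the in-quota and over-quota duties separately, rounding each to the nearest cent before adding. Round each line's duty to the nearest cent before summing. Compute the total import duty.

Line 1 (8818.43.53, Karos, 7,094 kg, £1,300,826.78):
Code 8818.43.53 is under a tariff-rate quota (threshold 3,847 kg). In-quota: 3,847 kg at 9%; over-quota: 3,247 kg at 36%.
Pro-rata value split: in-quota = £1,300,826.78 × 3,847/7,094 = £705,424.39; over-quota = £1,300,826.78 − £705,424.39 = £595,402.39.
In-quota duty = £705,424.39 × 9% = £63,488.20. Over-quota duty = £595,402.39 × 36% = £214,344.86.
Line duty = £63,488.20 + £214,344.86 = £277,833.06.
Line 2 (6094.03.85, Karesta, 1,319 units, £327,204.33):
Base rate for 6094.03.85 is 3% + £1.84/unit.
Origin Karesta is the FTA partner but 6094.03.85 is not on the preference list; base rate stands.
Duty = £327,204.33 × 3% + 1,319 × £1.84 = £12,243.09.
Line 3 (6281.11.64, Zorar, 2,666 kg, £629,442.60):
Base rate for 6281.11.64 is 18% + £2.29/kg.
6281.11.64 has an FTA preferential rate, but origin Zorar is not Karesta; base rate stands.
Additional duty on 6281.11.64 from Zorar: +11.1%. Applied ad valorem rate: 18% + 11.1% = 29.1%.
Duty = £629,442.60 × 29.1% + 2,666 × £2.29 = £189,272.94.
Total = £277,833.06 + £12,243.09 + £189,272.94 = £479,349.09.

£479,349.09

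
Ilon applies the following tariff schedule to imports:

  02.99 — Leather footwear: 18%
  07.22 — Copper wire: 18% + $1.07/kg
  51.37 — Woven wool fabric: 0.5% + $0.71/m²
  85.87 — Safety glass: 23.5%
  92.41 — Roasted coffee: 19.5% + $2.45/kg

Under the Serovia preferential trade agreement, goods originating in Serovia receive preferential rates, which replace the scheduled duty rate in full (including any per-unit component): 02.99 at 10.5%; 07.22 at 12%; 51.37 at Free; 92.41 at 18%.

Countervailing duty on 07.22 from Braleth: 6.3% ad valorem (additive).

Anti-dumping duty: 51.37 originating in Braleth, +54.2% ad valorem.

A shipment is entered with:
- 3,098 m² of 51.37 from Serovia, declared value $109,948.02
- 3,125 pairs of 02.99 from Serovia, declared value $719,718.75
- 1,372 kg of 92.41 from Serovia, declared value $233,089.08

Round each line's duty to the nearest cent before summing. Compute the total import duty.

Line 1 (51.37, Serovia, 3,098 m², $109,948.02):
Base rate for 51.37 is 0.5% + $0.71/m².
Origin Serovia qualifies under the Ilon–Serovia agreement and 51.37 is covered: preferential rate Free applies instead.
The additional-duty order on 51.37 targets Braleth, not Serovia; it does not apply.
Duty = $109,948.02 × 0% = $0.00.
Line 2 (02.99, Serovia, 3,125 pairs, $719,718.75):
Base rate for 02.99 is 18%.
Origin Serovia qualifies under the Ilon–Serovia agreement and 02.99 is covered: preferential rate 10.5% applies instead.
Duty = $719,718.75 × 10.5% = $75,570.47.
Line 3 (92.41, Serovia, 1,372 kg, $233,089.08):
Base rate for 92.41 is 19.5% + $2.45/kg.
Origin Serovia qualifies under the Ilon–Serovia agreement and 92.41 is covered: preferential rate 18% applies instead.
Duty = $233,089.08 × 18% = $41,956.03.
Total = $0.00 + $75,570.47 + $41,956.03 = $117,526.50.

$117,526.50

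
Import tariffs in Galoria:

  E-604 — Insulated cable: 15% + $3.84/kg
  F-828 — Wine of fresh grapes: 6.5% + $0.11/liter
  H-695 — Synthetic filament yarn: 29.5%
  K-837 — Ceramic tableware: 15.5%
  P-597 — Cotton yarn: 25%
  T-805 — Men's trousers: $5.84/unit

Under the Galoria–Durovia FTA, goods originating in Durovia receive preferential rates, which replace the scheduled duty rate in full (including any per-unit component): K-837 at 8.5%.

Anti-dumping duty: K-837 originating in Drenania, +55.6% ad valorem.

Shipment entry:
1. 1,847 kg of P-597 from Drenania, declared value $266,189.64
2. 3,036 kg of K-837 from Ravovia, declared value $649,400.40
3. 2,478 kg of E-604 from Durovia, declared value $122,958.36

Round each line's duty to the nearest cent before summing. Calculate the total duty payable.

Line 1 (P-597, Drenania, 1,847 kg, $266,189.64):
Base rate for P-597 is 25%.
Duty = $266,189.64 × 25% = $66,547.41.
Line 2 (K-837, Ravovia, 3,036 kg, $649,400.40):
Base rate for K-837 is 15.5%.
K-837 has an FTA preferential rate, but origin Ravovia is not Durovia; base rate stands.
The additional-duty order on K-837 targets Drenania, not Ravovia; it does not apply.
Duty = $649,400.40 × 15.5% = $100,657.06.
Line 3 (E-604, Durovia, 2,478 kg, $122,958.36):
Base rate for E-604 is 15% + $3.84/kg.
Origin Durovia is the FTA partner but E-604 is not on the preference list; base rate stands.
Duty = $122,958.36 × 15% + 2,478 × $3.84 = $27,959.27.
Total = $66,547.41 + $100,657.06 + $27,959.27 = $195,163.74.

$195,163.74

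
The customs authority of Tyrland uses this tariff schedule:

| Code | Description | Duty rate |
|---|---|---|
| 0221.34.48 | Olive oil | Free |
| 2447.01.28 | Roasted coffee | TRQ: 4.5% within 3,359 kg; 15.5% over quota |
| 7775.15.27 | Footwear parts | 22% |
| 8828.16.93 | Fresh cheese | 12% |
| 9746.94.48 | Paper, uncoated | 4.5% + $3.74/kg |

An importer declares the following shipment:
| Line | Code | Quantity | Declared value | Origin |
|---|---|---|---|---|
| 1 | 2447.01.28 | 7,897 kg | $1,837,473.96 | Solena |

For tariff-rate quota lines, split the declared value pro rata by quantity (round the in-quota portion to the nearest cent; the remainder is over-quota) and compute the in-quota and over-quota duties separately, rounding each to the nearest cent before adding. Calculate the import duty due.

$198,835.54

Line 1 (2447.01.28, Solena, 7,897 kg, $1,837,473.96):
Code 2447.01.28 is under a tariff-rate quota (threshold 3,359 kg). In-quota: 3,359 kg at 4.5%; over-quota: 4,538 kg at 15.5%.
Pro-rata value split: in-quota = $1,837,473.96 × 3,359/7,897 = $781,572.12; over-quota = $1,837,473.96 − $781,572.12 = $1,055,901.84.
In-quota duty = $781,572.12 × 4.5% = $35,170.75. Over-quota duty = $1,055,901.84 × 15.5% = $163,664.79.
Line duty = $35,170.75 + $163,664.79 = $198,835.54.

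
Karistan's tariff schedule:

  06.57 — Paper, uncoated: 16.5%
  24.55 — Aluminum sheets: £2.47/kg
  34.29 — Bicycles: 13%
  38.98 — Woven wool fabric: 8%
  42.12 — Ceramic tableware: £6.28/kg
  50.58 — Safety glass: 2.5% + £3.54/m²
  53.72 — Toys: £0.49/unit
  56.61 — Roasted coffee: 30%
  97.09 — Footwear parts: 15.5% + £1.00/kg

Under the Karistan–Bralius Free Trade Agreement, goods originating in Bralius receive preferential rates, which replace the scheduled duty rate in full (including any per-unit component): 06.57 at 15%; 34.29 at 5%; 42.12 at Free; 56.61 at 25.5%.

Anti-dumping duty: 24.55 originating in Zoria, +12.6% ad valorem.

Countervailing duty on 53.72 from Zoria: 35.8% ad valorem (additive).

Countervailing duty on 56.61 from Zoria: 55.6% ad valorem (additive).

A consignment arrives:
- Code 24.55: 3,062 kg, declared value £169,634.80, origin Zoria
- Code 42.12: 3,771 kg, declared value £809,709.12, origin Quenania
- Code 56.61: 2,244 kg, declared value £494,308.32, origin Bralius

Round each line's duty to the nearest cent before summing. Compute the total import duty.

£178,667.62

Line 1 (24.55, Zoria, 3,062 kg, £169,634.80):
Base rate for 24.55 is £2.47/kg.
Additional duty on 24.55 from Zoria: +12.6% ad valorem. Applied ad valorem rate = 12.6%.
Duty = £169,634.80 × 12.6% + 3,062 × £2.47 = £28,937.12.
Line 2 (42.12, Quenania, 3,771 kg, £809,709.12):
Base rate for 42.12 is £6.28/kg.
42.12 has an FTA preferential rate, but origin Quenania is not Bralius; base rate stands.
Duty = 3,771 × £6.28 = £23,681.88.
Line 3 (56.61, Bralius, 2,244 kg, £494,308.32):
Base rate for 56.61 is 30%.
Origin Bralius qualifies under the Karistan–Bralius agreement and 56.61 is covered: preferential rate 25.5% applies instead.
The additional-duty order on 56.61 targets Zoria, not Bralius; it does not apply.
Duty = £494,308.32 × 25.5% = £126,048.62.
Total = £28,937.12 + £23,681.88 + £126,048.62 = £178,667.62.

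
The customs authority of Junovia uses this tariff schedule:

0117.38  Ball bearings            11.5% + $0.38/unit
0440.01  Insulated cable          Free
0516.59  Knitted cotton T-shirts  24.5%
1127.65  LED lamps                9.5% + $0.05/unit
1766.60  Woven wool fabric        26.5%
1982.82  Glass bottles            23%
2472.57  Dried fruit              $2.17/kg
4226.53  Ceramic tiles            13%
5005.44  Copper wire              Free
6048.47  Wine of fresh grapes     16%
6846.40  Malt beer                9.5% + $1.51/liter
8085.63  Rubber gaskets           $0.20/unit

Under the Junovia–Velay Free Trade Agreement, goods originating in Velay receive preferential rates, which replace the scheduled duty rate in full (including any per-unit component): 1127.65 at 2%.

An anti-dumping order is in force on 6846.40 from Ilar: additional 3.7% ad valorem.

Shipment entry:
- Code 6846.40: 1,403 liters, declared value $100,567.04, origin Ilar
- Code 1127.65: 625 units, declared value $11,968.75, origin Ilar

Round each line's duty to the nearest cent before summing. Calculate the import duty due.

Line 1 (6846.40, Ilar, 1,403 liters, $100,567.04):
Base rate for 6846.40 is 9.5% + $1.51/liter.
Additional duty on 6846.40 from Ilar: +3.7%. Applied ad valorem rate: 9.5% + 3.7% = 13.2%.
Duty = $100,567.04 × 13.2% + 1,403 × $1.51 = $15,393.38.
Line 2 (1127.65, Ilar, 625 units, $11,968.75):
Base rate for 1127.65 is 9.5% + $0.05/unit.
1127.65 has an FTA preferential rate, but origin Ilar is not Velay; base rate stands.
Duty = $11,968.75 × 9.5% + 625 × $0.05 = $1,168.28.
Total = $15,393.38 + $1,168.28 = $16,561.66.

$16,561.66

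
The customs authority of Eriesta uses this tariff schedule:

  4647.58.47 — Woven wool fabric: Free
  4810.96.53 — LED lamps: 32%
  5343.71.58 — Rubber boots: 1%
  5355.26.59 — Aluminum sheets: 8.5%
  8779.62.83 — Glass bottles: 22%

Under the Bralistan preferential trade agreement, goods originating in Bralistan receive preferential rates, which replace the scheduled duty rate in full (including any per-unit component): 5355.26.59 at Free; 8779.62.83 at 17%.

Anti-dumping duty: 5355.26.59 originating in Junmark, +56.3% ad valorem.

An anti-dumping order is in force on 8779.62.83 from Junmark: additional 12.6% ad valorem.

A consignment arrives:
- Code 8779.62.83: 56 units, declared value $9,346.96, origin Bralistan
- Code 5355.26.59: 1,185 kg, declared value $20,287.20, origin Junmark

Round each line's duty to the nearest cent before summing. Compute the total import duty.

$14,735.09

Line 1 (8779.62.83, Bralistan, 56 units, $9,346.96):
Base rate for 8779.62.83 is 22%.
Origin Bralistan qualifies under the Eriesta–Bralistan agreement and 8779.62.83 is covered: preferential rate 17% applies instead.
The additional-duty order on 8779.62.83 targets Junmark, not Bralistan; it does not apply.
Duty = $9,346.96 × 17% = $1,588.98.
Line 2 (5355.26.59, Junmark, 1,185 kg, $20,287.20):
Base rate for 5355.26.59 is 8.5%.
5355.26.59 has an FTA preferential rate, but origin Junmark is not Bralistan; base rate stands.
Additional duty on 5355.26.59 from Junmark: +56.3%. Applied ad valorem rate: 8.5% + 56.3% = 64.8%.
Duty = $20,287.20 × 64.8% = $13,146.11.
Total = $1,588.98 + $13,146.11 = $14,735.09.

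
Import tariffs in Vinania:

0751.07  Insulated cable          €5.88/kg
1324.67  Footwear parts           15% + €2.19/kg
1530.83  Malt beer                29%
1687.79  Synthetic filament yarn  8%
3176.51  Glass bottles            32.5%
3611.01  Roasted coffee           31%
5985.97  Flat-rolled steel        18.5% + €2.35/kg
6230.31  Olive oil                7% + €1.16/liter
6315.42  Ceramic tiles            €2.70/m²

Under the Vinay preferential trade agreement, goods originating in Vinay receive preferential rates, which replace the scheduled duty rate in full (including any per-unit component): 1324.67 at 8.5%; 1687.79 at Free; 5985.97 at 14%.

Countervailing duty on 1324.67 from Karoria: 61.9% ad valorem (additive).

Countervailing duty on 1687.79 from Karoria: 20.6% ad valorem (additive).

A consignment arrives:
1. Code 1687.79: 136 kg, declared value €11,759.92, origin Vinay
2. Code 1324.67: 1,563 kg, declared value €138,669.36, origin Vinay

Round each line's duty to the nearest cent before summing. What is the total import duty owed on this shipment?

€11,786.90

Line 1 (1687.79, Vinay, 136 kg, €11,759.92):
Base rate for 1687.79 is 8%.
Origin Vinay qualifies under the Vinania–Vinay agreement and 1687.79 is covered: preferential rate Free applies instead.
The additional-duty order on 1687.79 targets Karoria, not Vinay; it does not apply.
Duty = €11,759.92 × 0% = €0.00.
Line 2 (1324.67, Vinay, 1,563 kg, €138,669.36):
Base rate for 1324.67 is 15% + €2.19/kg.
Origin Vinay qualifies under the Vinania–Vinay agreement and 1324.67 is covered: preferential rate 8.5% applies instead.
The additional-duty order on 1324.67 targets Karoria, not Vinay; it does not apply.
Duty = €138,669.36 × 8.5% = €11,786.90.
Total = €0.00 + €11,786.90 = €11,786.90.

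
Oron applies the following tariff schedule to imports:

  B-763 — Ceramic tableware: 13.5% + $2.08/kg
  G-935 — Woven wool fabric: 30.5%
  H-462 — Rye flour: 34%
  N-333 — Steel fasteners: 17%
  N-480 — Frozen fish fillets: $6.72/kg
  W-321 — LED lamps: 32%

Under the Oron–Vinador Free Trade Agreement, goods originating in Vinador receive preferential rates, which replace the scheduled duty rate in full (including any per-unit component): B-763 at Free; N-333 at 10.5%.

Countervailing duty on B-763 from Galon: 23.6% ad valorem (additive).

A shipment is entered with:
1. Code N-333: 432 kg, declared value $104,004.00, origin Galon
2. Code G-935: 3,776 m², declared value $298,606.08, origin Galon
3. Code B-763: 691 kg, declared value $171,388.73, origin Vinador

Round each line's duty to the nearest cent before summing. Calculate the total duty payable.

$108,755.53

Line 1 (N-333, Galon, 432 kg, $104,004.00):
Base rate for N-333 is 17%.
N-333 has an FTA preferential rate, but origin Galon is not Vinador; base rate stands.
Duty = $104,004.00 × 17% = $17,680.68.
Line 2 (G-935, Galon, 3,776 m², $298,606.08):
Base rate for G-935 is 30.5%.
Duty = $298,606.08 × 30.5% = $91,074.85.
Line 3 (B-763, Vinador, 691 kg, $171,388.73):
Base rate for B-763 is 13.5% + $2.08/kg.
Origin Vinador qualifies under the Oron–Vinador agreement and B-763 is covered: preferential rate Free applies instead.
The additional-duty order on B-763 targets Galon, not Vinador; it does not apply.
Duty = $171,388.73 × 0% = $0.00.
Total = $17,680.68 + $91,074.85 + $0.00 = $108,755.53.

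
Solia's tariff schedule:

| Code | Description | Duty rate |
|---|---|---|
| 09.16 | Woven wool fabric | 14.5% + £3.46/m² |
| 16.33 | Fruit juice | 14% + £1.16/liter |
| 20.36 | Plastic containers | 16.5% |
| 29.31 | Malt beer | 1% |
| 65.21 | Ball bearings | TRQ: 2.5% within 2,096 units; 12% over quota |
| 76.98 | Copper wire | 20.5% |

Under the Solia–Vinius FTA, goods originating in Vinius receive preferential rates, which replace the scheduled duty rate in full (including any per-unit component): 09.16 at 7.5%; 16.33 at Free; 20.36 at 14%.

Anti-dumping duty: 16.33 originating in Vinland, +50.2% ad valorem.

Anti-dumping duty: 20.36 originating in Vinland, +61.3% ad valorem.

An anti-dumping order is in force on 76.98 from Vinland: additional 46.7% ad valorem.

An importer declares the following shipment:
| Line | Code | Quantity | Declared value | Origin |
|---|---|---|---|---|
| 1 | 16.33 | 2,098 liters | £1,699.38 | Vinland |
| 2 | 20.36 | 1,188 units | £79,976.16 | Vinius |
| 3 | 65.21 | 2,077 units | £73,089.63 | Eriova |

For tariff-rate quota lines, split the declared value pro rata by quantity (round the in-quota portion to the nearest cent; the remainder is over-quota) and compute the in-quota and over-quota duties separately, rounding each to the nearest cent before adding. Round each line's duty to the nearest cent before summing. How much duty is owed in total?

£16,548.58

Line 1 (16.33, Vinland, 2,098 liters, £1,699.38):
Base rate for 16.33 is 14% + £1.16/liter.
16.33 has an FTA preferential rate, but origin Vinland is not Vinius; base rate stands.
Additional duty on 16.33 from Vinland: +50.2%. Applied ad valorem rate: 14% + 50.2% = 64.2%.
Duty = £1,699.38 × 64.2% + 2,098 × £1.16 = £3,524.68.
Line 2 (20.36, Vinius, 1,188 units, £79,976.16):
Base rate for 20.36 is 16.5%.
Origin Vinius qualifies under the Solia–Vinius agreement and 20.36 is covered: preferential rate 14% applies instead.
The additional-duty order on 20.36 targets Vinland, not Vinius; it does not apply.
Duty = £79,976.16 × 14% = £11,196.66.
Line 3 (65.21, Eriova, 2,077 units, £73,089.63):
Code 65.21 is under a tariff-rate quota (threshold 2,096 units). Quantity 2,077 units is within the quota, so the in-quota rate 2.5% applies to the full value.
Duty = £73,089.63 × 2.5% = £1,827.24.
Total = £3,524.68 + £11,196.66 + £1,827.24 = £16,548.58.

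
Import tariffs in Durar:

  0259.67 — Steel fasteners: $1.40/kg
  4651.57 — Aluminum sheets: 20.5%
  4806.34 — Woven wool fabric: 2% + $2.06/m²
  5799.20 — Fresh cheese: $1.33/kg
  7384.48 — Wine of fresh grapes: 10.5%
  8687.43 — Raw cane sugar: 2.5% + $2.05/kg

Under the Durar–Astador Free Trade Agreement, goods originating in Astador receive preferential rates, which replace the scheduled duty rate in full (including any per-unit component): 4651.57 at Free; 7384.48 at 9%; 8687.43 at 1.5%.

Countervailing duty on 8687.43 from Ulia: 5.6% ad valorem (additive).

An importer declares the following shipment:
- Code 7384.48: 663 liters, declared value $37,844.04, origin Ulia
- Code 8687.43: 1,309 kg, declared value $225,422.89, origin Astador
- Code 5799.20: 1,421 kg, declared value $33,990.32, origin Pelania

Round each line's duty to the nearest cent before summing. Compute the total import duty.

$9,244.89

Line 1 (7384.48, Ulia, 663 liters, $37,844.04):
Base rate for 7384.48 is 10.5%.
7384.48 has an FTA preferential rate, but origin Ulia is not Astador; base rate stands.
Duty = $37,844.04 × 10.5% = $3,973.62.
Line 2 (8687.43, Astador, 1,309 kg, $225,422.89):
Base rate for 8687.43 is 2.5% + $2.05/kg.
Origin Astador qualifies under the Durar–Astador agreement and 8687.43 is covered: preferential rate 1.5% applies instead.
The additional-duty order on 8687.43 targets Ulia, not Astador; it does not apply.
Duty = $225,422.89 × 1.5% = $3,381.34.
Line 3 (5799.20, Pelania, 1,421 kg, $33,990.32):
Base rate for 5799.20 is $1.33/kg.
Duty = 1,421 × $1.33 = $1,889.93.
Total = $3,973.62 + $3,381.34 + $1,889.93 = $9,244.89.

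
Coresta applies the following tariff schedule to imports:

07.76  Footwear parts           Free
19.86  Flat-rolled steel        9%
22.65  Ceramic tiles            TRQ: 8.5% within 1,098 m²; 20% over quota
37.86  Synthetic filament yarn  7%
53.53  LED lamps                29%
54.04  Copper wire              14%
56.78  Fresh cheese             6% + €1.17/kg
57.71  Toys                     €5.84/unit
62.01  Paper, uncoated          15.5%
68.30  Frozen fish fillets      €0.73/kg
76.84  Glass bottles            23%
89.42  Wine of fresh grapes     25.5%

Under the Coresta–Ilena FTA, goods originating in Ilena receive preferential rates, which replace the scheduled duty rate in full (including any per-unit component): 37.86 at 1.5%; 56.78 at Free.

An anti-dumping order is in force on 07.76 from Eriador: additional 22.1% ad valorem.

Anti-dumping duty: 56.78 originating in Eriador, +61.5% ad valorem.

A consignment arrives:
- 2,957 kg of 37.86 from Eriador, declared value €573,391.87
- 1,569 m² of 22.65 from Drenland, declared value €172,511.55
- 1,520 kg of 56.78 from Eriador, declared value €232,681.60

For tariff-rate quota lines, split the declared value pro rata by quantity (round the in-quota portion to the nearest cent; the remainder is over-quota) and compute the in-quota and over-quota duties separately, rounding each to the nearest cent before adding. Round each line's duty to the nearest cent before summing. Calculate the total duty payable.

Line 1 (37.86, Eriador, 2,957 kg, €573,391.87):
Base rate for 37.86 is 7%.
37.86 has an FTA preferential rate, but origin Eriador is not Ilena; base rate stands.
Duty = €573,391.87 × 7% = €40,137.43.
Line 2 (22.65, Drenland, 1,569 m², €172,511.55):
Code 22.65 is under a tariff-rate quota (threshold 1,098 m²). In-quota: 1,098 m² at 8.5%; over-quota: 471 m² at 20%.
Pro-rata value split: in-quota = €172,511.55 × 1,098/1,569 = €120,725.10; over-quota = €172,511.55 − €120,725.10 = €51,786.45.
In-quota duty = €120,725.10 × 8.5% = €10,261.63. Over-quota duty = €51,786.45 × 20% = €10,357.29.
Line duty = €10,261.63 + €10,357.29 = €20,618.92.
Line 3 (56.78, Eriador, 1,520 kg, €232,681.60):
Base rate for 56.78 is 6% + €1.17/kg.
56.78 has an FTA preferential rate, but origin Eriador is not Ilena; base rate stands.
Additional duty on 56.78 from Eriador: +61.5%. Applied ad valorem rate: 6% + 61.5% = 67.5%.
Duty = €232,681.60 × 67.5% + 1,520 × €1.17 = €158,838.48.
Total = €40,137.43 + €20,618.92 + €158,838.48 = €219,594.83.

€219,594.83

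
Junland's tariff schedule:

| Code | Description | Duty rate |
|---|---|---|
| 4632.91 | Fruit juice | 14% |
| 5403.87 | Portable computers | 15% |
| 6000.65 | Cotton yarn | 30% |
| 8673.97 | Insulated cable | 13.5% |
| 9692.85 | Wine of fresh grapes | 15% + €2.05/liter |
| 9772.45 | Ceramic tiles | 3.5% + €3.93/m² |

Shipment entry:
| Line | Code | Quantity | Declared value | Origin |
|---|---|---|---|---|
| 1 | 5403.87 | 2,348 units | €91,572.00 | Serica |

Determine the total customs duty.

Line 1 (5403.87, Serica, 2,348 units, €91,572.00):
Base rate for 5403.87 is 15%.
Duty = €91,572.00 × 15% = €13,735.80.

€13,735.80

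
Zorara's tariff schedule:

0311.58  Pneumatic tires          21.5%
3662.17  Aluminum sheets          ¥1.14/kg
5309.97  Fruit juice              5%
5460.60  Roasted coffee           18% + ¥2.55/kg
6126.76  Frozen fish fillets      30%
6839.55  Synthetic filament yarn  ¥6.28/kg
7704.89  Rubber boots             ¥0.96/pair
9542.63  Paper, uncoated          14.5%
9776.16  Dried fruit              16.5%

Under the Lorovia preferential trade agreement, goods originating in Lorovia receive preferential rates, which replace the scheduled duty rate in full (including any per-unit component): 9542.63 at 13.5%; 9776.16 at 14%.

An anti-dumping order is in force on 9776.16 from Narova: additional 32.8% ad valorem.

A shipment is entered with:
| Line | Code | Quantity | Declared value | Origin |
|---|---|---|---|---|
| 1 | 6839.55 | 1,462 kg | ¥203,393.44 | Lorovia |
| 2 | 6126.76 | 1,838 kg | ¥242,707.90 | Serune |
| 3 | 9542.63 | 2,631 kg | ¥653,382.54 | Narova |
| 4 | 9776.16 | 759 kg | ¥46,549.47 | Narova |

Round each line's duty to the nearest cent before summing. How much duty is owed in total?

¥199,683.09

Line 1 (6839.55, Lorovia, 1,462 kg, ¥203,393.44):
Base rate for 6839.55 is ¥6.28/kg.
Origin Lorovia is the FTA partner but 6839.55 is not on the preference list; base rate stands.
Duty = 1,462 × ¥6.28 = ¥9,181.36.
Line 2 (6126.76, Serune, 1,838 kg, ¥242,707.90):
Base rate for 6126.76 is 30%.
Duty = ¥242,707.90 × 30% = ¥72,812.37.
Line 3 (9542.63, Narova, 2,631 kg, ¥653,382.54):
Base rate for 9542.63 is 14.5%.
9542.63 has an FTA preferential rate, but origin Narova is not Lorovia; base rate stands.
Duty = ¥653,382.54 × 14.5% = ¥94,740.47.
Line 4 (9776.16, Narova, 759 kg, ¥46,549.47):
Base rate for 9776.16 is 16.5%.
9776.16 has an FTA preferential rate, but origin Narova is not Lorovia; base rate stands.
Additional duty on 9776.16 from Narova: +32.8%. Applied ad valorem rate: 16.5% + 32.8% = 49.3%.
Duty = ¥46,549.47 × 49.3% = ¥22,948.89.
Total = ¥9,181.36 + ¥72,812.37 + ¥94,740.47 + ¥22,948.89 = ¥199,683.09.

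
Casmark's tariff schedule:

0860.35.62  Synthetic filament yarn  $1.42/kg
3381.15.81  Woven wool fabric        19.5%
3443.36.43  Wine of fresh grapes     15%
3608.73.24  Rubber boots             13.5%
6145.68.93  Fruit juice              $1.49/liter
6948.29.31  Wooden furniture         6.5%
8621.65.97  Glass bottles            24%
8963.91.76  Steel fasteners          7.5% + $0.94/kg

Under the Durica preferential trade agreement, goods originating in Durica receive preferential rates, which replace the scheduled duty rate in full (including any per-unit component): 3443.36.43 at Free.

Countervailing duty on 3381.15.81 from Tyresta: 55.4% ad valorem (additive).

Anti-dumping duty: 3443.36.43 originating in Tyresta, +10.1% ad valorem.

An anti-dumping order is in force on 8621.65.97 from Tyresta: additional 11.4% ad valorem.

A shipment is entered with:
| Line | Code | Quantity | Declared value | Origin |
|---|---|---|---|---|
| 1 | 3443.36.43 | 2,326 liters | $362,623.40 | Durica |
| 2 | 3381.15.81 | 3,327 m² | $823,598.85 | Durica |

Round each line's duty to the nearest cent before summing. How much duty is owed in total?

Line 1 (3443.36.43, Durica, 2,326 liters, $362,623.40):
Base rate for 3443.36.43 is 15%.
Origin Durica qualifies under the Casmark–Durica agreement and 3443.36.43 is covered: preferential rate Free applies instead.
The additional-duty order on 3443.36.43 targets Tyresta, not Durica; it does not apply.
Duty = $362,623.40 × 0% = $0.00.
Line 2 (3381.15.81, Durica, 3,327 m², $823,598.85):
Base rate for 3381.15.81 is 19.5%.
Origin Durica is the FTA partner but 3381.15.81 is not on the preference list; base rate stands.
The additional-duty order on 3381.15.81 targets Tyresta, not Durica; it does not apply.
Duty = $823,598.85 × 19.5% = $160,601.78.
Total = $0.00 + $160,601.78 = $160,601.78.

$160,601.78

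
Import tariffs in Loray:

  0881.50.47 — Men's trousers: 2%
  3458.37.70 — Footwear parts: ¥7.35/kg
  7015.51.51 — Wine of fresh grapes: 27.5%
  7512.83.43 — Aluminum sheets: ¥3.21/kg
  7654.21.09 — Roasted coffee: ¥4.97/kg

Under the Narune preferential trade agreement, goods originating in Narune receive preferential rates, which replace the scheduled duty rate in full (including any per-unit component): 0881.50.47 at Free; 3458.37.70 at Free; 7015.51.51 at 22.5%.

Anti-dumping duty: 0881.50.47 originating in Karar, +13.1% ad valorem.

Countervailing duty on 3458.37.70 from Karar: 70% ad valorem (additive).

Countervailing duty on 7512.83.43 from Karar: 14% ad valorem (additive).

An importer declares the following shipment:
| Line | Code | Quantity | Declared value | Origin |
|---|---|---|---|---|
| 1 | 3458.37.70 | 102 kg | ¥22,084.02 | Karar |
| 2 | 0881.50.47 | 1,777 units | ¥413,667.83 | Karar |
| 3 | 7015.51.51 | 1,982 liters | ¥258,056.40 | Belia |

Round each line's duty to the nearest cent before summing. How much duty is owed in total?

Line 1 (3458.37.70, Karar, 102 kg, ¥22,084.02):
Base rate for 3458.37.70 is ¥7.35/kg.
3458.37.70 has an FTA preferential rate, but origin Karar is not Narune; base rate stands.
Additional duty on 3458.37.70 from Karar: +70% ad valorem. Applied ad valorem rate = 70%.
Duty = ¥22,084.02 × 70% + 102 × ¥7.35 = ¥16,208.51.
Line 2 (0881.50.47, Karar, 1,777 units, ¥413,667.83):
Base rate for 0881.50.47 is 2%.
0881.50.47 has an FTA preferential rate, but origin Karar is not Narune; base rate stands.
Additional duty on 0881.50.47 from Karar: +13.1%. Applied ad valorem rate: 2% + 13.1% = 15.1%.
Duty = ¥413,667.83 × 15.1% = ¥62,463.84.
Line 3 (7015.51.51, Belia, 1,982 liters, ¥258,056.40):
Base rate for 7015.51.51 is 27.5%.
7015.51.51 has an FTA preferential rate, but origin Belia is not Narune; base rate stands.
Duty = ¥258,056.40 × 27.5% = ¥70,965.51.
Total = ¥16,208.51 + ¥62,463.84 + ¥70,965.51 = ¥149,637.86.

¥149,637.86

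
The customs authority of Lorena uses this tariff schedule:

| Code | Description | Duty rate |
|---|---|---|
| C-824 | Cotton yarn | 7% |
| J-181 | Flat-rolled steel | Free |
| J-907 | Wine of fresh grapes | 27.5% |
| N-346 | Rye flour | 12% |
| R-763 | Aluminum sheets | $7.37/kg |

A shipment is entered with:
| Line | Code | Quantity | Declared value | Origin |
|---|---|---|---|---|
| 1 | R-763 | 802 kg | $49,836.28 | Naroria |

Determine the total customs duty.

$5,910.74

Line 1 (R-763, Naroria, 802 kg, $49,836.28):
Base rate for R-763 is $7.37/kg.
Duty = 802 × $7.37 = $5,910.74.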